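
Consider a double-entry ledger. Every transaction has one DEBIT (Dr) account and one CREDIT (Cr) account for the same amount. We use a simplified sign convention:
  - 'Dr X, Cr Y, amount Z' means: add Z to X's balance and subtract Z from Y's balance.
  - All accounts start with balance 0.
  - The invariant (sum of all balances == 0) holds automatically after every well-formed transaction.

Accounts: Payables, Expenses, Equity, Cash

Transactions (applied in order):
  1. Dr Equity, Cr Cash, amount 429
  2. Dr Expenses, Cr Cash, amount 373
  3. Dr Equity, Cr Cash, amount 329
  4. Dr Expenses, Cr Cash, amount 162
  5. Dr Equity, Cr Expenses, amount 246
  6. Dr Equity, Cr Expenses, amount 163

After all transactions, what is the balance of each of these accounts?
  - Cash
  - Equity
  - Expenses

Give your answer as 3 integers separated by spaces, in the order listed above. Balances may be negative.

Answer: -1293 1167 126

Derivation:
After txn 1 (Dr Equity, Cr Cash, amount 429): Cash=-429 Equity=429
After txn 2 (Dr Expenses, Cr Cash, amount 373): Cash=-802 Equity=429 Expenses=373
After txn 3 (Dr Equity, Cr Cash, amount 329): Cash=-1131 Equity=758 Expenses=373
After txn 4 (Dr Expenses, Cr Cash, amount 162): Cash=-1293 Equity=758 Expenses=535
After txn 5 (Dr Equity, Cr Expenses, amount 246): Cash=-1293 Equity=1004 Expenses=289
After txn 6 (Dr Equity, Cr Expenses, amount 163): Cash=-1293 Equity=1167 Expenses=126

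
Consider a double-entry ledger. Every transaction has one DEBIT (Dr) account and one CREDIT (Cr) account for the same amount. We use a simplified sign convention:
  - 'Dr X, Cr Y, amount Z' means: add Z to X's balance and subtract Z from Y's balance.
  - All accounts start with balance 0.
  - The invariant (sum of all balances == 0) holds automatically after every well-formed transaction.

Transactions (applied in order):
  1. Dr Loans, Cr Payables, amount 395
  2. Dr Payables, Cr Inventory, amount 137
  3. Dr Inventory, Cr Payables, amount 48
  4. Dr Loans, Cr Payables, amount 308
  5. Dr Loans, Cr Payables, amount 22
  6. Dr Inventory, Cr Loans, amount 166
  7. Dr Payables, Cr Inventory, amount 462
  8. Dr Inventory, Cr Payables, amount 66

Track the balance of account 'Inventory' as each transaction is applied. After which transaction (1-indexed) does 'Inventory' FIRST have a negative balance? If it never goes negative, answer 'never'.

Answer: 2

Derivation:
After txn 1: Inventory=0
After txn 2: Inventory=-137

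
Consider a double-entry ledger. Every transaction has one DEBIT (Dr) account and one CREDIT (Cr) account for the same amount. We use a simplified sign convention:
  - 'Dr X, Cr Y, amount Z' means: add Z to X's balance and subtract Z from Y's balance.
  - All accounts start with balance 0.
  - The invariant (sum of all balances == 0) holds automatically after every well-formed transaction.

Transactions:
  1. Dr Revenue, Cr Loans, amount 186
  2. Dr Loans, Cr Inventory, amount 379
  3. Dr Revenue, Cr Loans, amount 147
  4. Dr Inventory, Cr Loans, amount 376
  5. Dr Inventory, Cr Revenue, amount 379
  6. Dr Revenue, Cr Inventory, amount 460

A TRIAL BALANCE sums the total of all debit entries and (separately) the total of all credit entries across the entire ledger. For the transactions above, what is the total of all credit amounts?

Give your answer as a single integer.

Txn 1: credit+=186
Txn 2: credit+=379
Txn 3: credit+=147
Txn 4: credit+=376
Txn 5: credit+=379
Txn 6: credit+=460
Total credits = 1927

Answer: 1927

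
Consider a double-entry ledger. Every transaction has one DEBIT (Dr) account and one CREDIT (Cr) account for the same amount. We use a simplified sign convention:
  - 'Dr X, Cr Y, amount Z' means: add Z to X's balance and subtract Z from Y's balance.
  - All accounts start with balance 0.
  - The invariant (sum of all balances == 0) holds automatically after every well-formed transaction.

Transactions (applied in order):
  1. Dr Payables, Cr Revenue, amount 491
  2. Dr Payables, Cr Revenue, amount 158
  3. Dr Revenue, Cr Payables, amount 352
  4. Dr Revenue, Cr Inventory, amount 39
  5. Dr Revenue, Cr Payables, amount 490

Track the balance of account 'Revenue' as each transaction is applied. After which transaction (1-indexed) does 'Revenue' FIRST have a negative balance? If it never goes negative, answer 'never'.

After txn 1: Revenue=-491

Answer: 1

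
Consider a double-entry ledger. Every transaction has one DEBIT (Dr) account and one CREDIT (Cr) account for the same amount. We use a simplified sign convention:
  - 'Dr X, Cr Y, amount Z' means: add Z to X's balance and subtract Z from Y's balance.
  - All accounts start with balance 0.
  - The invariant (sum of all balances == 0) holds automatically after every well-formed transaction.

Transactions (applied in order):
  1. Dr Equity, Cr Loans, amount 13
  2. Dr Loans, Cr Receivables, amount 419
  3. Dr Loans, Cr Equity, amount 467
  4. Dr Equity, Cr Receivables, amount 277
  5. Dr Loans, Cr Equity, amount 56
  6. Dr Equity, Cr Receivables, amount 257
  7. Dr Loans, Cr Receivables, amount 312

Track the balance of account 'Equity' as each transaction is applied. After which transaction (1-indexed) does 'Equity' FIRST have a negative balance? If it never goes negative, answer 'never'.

Answer: 3

Derivation:
After txn 1: Equity=13
After txn 2: Equity=13
After txn 3: Equity=-454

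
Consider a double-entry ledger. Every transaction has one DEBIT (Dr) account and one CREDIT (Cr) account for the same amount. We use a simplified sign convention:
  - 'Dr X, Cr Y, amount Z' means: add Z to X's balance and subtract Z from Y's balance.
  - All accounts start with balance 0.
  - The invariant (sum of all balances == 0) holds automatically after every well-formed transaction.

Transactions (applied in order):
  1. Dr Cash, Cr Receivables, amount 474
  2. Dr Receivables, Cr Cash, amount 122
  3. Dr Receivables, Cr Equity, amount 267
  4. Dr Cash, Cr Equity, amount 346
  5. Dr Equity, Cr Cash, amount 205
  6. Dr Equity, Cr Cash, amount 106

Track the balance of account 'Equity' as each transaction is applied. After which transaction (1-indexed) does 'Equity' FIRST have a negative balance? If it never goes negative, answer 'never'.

After txn 1: Equity=0
After txn 2: Equity=0
After txn 3: Equity=-267

Answer: 3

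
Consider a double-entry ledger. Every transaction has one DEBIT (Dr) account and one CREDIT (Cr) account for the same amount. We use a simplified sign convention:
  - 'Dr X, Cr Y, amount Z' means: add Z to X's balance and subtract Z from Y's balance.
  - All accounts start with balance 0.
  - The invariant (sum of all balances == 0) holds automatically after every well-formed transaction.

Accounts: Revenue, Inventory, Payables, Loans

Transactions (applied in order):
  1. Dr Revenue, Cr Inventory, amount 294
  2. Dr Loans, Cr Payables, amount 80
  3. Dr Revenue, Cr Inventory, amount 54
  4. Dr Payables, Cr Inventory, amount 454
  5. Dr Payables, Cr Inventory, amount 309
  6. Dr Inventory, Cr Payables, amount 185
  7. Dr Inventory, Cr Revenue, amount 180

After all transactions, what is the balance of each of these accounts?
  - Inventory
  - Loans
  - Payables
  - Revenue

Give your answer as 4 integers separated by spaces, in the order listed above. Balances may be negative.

Answer: -746 80 498 168

Derivation:
After txn 1 (Dr Revenue, Cr Inventory, amount 294): Inventory=-294 Revenue=294
After txn 2 (Dr Loans, Cr Payables, amount 80): Inventory=-294 Loans=80 Payables=-80 Revenue=294
After txn 3 (Dr Revenue, Cr Inventory, amount 54): Inventory=-348 Loans=80 Payables=-80 Revenue=348
After txn 4 (Dr Payables, Cr Inventory, amount 454): Inventory=-802 Loans=80 Payables=374 Revenue=348
After txn 5 (Dr Payables, Cr Inventory, amount 309): Inventory=-1111 Loans=80 Payables=683 Revenue=348
After txn 6 (Dr Inventory, Cr Payables, amount 185): Inventory=-926 Loans=80 Payables=498 Revenue=348
After txn 7 (Dr Inventory, Cr Revenue, amount 180): Inventory=-746 Loans=80 Payables=498 Revenue=168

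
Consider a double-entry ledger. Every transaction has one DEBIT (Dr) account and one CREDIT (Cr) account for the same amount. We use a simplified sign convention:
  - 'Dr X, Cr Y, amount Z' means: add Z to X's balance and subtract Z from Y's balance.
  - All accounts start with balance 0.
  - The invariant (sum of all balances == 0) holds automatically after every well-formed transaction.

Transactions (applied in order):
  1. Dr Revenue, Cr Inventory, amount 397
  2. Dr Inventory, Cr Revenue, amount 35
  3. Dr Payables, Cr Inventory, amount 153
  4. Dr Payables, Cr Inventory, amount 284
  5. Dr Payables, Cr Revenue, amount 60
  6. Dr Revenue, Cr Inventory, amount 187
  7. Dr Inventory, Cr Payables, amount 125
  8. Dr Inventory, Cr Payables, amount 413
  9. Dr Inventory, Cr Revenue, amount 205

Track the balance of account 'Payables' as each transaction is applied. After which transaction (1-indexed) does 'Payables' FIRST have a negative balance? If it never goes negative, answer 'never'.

After txn 1: Payables=0
After txn 2: Payables=0
After txn 3: Payables=153
After txn 4: Payables=437
After txn 5: Payables=497
After txn 6: Payables=497
After txn 7: Payables=372
After txn 8: Payables=-41

Answer: 8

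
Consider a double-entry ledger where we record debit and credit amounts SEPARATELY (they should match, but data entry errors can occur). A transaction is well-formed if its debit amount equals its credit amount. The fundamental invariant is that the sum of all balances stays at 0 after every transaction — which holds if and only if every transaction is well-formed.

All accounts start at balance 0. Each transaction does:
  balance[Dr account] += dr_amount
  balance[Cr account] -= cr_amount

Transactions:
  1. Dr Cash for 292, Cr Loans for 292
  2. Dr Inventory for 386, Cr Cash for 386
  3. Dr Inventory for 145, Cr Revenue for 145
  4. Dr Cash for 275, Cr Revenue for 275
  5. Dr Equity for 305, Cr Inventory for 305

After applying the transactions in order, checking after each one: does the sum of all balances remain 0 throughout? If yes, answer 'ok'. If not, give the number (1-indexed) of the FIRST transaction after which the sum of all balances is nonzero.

After txn 1: dr=292 cr=292 sum_balances=0
After txn 2: dr=386 cr=386 sum_balances=0
After txn 3: dr=145 cr=145 sum_balances=0
After txn 4: dr=275 cr=275 sum_balances=0
After txn 5: dr=305 cr=305 sum_balances=0

Answer: ok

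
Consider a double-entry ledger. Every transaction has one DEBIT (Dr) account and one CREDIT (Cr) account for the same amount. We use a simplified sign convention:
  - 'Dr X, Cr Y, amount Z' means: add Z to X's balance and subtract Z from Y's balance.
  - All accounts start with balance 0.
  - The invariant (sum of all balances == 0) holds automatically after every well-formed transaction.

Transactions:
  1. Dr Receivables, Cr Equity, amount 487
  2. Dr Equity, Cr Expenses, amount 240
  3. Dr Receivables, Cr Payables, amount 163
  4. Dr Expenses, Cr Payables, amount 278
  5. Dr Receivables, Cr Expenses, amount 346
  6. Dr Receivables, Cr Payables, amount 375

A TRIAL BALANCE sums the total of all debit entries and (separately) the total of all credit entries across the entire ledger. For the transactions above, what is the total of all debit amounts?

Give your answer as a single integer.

Txn 1: debit+=487
Txn 2: debit+=240
Txn 3: debit+=163
Txn 4: debit+=278
Txn 5: debit+=346
Txn 6: debit+=375
Total debits = 1889

Answer: 1889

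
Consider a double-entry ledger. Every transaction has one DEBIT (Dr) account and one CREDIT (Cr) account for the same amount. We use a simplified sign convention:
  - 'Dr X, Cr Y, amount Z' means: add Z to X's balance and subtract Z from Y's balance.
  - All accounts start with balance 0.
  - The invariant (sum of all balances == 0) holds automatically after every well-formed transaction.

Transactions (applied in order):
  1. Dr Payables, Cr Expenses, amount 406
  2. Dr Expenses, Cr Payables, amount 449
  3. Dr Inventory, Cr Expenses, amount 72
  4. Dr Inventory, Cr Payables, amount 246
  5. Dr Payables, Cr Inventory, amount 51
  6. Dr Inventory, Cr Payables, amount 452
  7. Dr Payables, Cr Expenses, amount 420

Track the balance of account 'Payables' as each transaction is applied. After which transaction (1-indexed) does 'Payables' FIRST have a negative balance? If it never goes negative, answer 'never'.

After txn 1: Payables=406
After txn 2: Payables=-43

Answer: 2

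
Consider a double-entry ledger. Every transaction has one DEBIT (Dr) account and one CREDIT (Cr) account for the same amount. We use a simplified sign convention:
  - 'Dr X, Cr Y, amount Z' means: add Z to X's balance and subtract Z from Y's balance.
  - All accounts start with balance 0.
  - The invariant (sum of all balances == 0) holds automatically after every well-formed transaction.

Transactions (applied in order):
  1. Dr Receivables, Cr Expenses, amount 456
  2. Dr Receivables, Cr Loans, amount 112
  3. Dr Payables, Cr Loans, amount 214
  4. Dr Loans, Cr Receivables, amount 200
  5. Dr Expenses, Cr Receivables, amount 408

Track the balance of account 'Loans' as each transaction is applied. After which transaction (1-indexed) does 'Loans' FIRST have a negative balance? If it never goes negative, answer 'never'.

Answer: 2

Derivation:
After txn 1: Loans=0
After txn 2: Loans=-112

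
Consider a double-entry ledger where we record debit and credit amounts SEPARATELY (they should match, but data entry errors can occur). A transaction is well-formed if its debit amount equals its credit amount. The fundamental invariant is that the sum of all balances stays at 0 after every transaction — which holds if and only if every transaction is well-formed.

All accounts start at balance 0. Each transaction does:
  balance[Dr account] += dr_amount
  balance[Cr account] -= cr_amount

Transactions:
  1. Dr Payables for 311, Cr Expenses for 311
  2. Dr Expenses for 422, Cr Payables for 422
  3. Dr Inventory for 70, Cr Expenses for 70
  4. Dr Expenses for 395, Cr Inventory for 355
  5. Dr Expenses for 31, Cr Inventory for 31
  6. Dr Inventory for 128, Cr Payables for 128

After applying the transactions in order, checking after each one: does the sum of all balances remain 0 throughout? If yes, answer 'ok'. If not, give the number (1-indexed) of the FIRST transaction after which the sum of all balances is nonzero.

Answer: 4

Derivation:
After txn 1: dr=311 cr=311 sum_balances=0
After txn 2: dr=422 cr=422 sum_balances=0
After txn 3: dr=70 cr=70 sum_balances=0
After txn 4: dr=395 cr=355 sum_balances=40
After txn 5: dr=31 cr=31 sum_balances=40
After txn 6: dr=128 cr=128 sum_balances=40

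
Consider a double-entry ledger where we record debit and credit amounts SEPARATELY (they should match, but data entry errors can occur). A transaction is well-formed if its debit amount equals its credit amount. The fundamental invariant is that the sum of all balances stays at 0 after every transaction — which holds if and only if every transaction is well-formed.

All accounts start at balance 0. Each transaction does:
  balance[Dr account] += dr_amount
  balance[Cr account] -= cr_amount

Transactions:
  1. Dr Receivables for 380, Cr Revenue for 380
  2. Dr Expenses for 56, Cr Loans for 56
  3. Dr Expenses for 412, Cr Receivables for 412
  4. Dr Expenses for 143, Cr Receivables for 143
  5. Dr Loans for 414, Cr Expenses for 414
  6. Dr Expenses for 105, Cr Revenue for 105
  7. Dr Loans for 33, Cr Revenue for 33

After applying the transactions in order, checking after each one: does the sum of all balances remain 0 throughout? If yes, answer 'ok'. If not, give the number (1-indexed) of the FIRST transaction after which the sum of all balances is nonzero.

After txn 1: dr=380 cr=380 sum_balances=0
After txn 2: dr=56 cr=56 sum_balances=0
After txn 3: dr=412 cr=412 sum_balances=0
After txn 4: dr=143 cr=143 sum_balances=0
After txn 5: dr=414 cr=414 sum_balances=0
After txn 6: dr=105 cr=105 sum_balances=0
After txn 7: dr=33 cr=33 sum_balances=0

Answer: ok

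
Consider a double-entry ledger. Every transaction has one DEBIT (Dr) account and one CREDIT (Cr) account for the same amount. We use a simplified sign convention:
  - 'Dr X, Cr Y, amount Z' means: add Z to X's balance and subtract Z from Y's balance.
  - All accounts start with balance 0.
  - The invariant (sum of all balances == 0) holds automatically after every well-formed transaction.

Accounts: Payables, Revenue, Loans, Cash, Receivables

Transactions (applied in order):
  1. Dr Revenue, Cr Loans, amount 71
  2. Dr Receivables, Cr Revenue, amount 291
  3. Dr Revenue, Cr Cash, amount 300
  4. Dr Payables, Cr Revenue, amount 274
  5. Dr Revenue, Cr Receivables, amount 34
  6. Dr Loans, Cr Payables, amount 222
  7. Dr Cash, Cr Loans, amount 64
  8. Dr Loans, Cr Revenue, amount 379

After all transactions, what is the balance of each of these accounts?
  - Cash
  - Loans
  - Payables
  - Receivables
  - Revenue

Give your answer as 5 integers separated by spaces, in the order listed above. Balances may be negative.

Answer: -236 466 52 257 -539

Derivation:
After txn 1 (Dr Revenue, Cr Loans, amount 71): Loans=-71 Revenue=71
After txn 2 (Dr Receivables, Cr Revenue, amount 291): Loans=-71 Receivables=291 Revenue=-220
After txn 3 (Dr Revenue, Cr Cash, amount 300): Cash=-300 Loans=-71 Receivables=291 Revenue=80
After txn 4 (Dr Payables, Cr Revenue, amount 274): Cash=-300 Loans=-71 Payables=274 Receivables=291 Revenue=-194
After txn 5 (Dr Revenue, Cr Receivables, amount 34): Cash=-300 Loans=-71 Payables=274 Receivables=257 Revenue=-160
After txn 6 (Dr Loans, Cr Payables, amount 222): Cash=-300 Loans=151 Payables=52 Receivables=257 Revenue=-160
After txn 7 (Dr Cash, Cr Loans, amount 64): Cash=-236 Loans=87 Payables=52 Receivables=257 Revenue=-160
After txn 8 (Dr Loans, Cr Revenue, amount 379): Cash=-236 Loans=466 Payables=52 Receivables=257 Revenue=-539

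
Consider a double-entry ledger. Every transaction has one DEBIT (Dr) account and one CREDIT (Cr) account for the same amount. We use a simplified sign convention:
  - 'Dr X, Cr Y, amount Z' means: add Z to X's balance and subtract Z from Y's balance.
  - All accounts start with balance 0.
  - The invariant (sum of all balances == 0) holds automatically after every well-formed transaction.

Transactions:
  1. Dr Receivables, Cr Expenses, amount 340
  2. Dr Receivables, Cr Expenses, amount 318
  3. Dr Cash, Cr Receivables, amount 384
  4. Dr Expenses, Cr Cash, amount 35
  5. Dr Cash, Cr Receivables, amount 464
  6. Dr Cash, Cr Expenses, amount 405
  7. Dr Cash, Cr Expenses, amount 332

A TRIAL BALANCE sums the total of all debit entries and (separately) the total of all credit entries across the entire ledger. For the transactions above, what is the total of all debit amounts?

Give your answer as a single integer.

Txn 1: debit+=340
Txn 2: debit+=318
Txn 3: debit+=384
Txn 4: debit+=35
Txn 5: debit+=464
Txn 6: debit+=405
Txn 7: debit+=332
Total debits = 2278

Answer: 2278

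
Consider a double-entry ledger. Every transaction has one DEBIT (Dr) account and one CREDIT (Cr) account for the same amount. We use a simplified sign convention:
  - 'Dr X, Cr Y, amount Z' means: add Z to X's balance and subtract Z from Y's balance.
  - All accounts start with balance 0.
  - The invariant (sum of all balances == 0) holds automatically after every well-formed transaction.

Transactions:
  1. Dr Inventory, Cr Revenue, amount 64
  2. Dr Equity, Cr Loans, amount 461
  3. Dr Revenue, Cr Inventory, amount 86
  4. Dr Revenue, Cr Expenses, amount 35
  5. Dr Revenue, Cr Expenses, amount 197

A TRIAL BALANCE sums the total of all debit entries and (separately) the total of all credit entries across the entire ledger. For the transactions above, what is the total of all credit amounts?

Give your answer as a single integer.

Answer: 843

Derivation:
Txn 1: credit+=64
Txn 2: credit+=461
Txn 3: credit+=86
Txn 4: credit+=35
Txn 5: credit+=197
Total credits = 843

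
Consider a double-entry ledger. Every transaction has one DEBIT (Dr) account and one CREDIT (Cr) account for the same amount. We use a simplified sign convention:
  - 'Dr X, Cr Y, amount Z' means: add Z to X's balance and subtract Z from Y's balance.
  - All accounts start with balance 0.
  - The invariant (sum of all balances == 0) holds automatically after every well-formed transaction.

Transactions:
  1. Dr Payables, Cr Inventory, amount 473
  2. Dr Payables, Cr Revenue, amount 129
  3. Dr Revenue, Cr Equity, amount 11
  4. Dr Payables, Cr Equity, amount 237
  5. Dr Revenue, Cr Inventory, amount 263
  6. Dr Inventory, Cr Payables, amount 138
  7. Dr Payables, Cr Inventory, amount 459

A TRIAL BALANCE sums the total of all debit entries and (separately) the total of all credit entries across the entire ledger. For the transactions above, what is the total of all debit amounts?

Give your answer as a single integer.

Txn 1: debit+=473
Txn 2: debit+=129
Txn 3: debit+=11
Txn 4: debit+=237
Txn 5: debit+=263
Txn 6: debit+=138
Txn 7: debit+=459
Total debits = 1710

Answer: 1710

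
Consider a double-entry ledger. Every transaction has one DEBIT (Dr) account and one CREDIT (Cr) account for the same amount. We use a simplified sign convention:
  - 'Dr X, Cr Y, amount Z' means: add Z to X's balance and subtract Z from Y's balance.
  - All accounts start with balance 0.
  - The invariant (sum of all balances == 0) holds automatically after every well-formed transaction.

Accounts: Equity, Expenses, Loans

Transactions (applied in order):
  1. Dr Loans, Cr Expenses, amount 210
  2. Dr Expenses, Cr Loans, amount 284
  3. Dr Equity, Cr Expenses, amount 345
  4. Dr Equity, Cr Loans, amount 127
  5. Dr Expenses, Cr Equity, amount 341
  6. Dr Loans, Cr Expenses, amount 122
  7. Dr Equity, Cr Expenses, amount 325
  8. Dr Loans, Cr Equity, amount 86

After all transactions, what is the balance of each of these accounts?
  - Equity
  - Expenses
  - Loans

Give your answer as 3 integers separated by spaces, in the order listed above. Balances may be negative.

After txn 1 (Dr Loans, Cr Expenses, amount 210): Expenses=-210 Loans=210
After txn 2 (Dr Expenses, Cr Loans, amount 284): Expenses=74 Loans=-74
After txn 3 (Dr Equity, Cr Expenses, amount 345): Equity=345 Expenses=-271 Loans=-74
After txn 4 (Dr Equity, Cr Loans, amount 127): Equity=472 Expenses=-271 Loans=-201
After txn 5 (Dr Expenses, Cr Equity, amount 341): Equity=131 Expenses=70 Loans=-201
After txn 6 (Dr Loans, Cr Expenses, amount 122): Equity=131 Expenses=-52 Loans=-79
After txn 7 (Dr Equity, Cr Expenses, amount 325): Equity=456 Expenses=-377 Loans=-79
After txn 8 (Dr Loans, Cr Equity, amount 86): Equity=370 Expenses=-377 Loans=7

Answer: 370 -377 7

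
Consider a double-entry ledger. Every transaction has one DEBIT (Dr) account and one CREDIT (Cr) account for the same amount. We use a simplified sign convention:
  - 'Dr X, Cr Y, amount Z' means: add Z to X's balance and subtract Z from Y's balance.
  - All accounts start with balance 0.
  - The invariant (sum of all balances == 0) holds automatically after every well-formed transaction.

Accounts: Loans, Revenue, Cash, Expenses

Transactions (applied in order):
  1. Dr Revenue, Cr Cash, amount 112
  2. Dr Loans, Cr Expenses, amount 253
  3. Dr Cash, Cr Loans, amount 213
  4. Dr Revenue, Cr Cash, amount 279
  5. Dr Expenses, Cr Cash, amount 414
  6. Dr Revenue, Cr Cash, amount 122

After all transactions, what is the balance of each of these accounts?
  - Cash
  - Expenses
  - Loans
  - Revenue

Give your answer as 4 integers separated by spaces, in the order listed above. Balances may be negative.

After txn 1 (Dr Revenue, Cr Cash, amount 112): Cash=-112 Revenue=112
After txn 2 (Dr Loans, Cr Expenses, amount 253): Cash=-112 Expenses=-253 Loans=253 Revenue=112
After txn 3 (Dr Cash, Cr Loans, amount 213): Cash=101 Expenses=-253 Loans=40 Revenue=112
After txn 4 (Dr Revenue, Cr Cash, amount 279): Cash=-178 Expenses=-253 Loans=40 Revenue=391
After txn 5 (Dr Expenses, Cr Cash, amount 414): Cash=-592 Expenses=161 Loans=40 Revenue=391
After txn 6 (Dr Revenue, Cr Cash, amount 122): Cash=-714 Expenses=161 Loans=40 Revenue=513

Answer: -714 161 40 513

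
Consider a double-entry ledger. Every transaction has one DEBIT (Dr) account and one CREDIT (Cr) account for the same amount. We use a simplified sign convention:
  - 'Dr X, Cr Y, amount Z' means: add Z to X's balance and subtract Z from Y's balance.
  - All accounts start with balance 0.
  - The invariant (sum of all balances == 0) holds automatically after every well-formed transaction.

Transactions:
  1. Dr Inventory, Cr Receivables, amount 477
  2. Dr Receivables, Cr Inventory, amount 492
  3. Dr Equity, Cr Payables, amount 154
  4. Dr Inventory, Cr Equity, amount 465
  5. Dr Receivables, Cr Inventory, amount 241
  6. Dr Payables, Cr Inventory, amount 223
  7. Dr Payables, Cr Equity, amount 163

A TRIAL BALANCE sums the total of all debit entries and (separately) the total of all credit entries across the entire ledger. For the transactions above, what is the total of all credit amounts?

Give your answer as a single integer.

Txn 1: credit+=477
Txn 2: credit+=492
Txn 3: credit+=154
Txn 4: credit+=465
Txn 5: credit+=241
Txn 6: credit+=223
Txn 7: credit+=163
Total credits = 2215

Answer: 2215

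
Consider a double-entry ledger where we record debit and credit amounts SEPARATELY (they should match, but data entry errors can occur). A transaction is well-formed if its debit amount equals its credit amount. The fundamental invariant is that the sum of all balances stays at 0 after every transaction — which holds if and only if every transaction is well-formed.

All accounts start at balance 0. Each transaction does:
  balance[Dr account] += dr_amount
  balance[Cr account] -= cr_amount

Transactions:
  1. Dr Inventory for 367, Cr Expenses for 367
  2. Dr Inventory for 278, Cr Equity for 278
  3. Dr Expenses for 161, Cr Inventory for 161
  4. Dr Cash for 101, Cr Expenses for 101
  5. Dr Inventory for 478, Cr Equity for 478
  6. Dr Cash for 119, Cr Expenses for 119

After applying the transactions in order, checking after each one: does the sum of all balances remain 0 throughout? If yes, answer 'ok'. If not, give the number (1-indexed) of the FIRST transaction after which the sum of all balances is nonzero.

After txn 1: dr=367 cr=367 sum_balances=0
After txn 2: dr=278 cr=278 sum_balances=0
After txn 3: dr=161 cr=161 sum_balances=0
After txn 4: dr=101 cr=101 sum_balances=0
After txn 5: dr=478 cr=478 sum_balances=0
After txn 6: dr=119 cr=119 sum_balances=0

Answer: ok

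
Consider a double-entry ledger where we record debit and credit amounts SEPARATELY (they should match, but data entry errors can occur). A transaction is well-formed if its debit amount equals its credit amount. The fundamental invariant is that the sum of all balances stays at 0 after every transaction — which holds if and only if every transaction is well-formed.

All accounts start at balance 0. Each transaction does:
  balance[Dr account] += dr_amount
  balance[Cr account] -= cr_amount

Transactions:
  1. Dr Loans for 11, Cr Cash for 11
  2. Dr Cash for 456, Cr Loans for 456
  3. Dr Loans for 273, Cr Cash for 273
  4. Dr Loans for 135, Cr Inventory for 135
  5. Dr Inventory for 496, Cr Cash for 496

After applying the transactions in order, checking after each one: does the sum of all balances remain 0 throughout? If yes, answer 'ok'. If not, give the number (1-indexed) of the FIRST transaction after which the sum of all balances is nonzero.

After txn 1: dr=11 cr=11 sum_balances=0
After txn 2: dr=456 cr=456 sum_balances=0
After txn 3: dr=273 cr=273 sum_balances=0
After txn 4: dr=135 cr=135 sum_balances=0
After txn 5: dr=496 cr=496 sum_balances=0

Answer: ok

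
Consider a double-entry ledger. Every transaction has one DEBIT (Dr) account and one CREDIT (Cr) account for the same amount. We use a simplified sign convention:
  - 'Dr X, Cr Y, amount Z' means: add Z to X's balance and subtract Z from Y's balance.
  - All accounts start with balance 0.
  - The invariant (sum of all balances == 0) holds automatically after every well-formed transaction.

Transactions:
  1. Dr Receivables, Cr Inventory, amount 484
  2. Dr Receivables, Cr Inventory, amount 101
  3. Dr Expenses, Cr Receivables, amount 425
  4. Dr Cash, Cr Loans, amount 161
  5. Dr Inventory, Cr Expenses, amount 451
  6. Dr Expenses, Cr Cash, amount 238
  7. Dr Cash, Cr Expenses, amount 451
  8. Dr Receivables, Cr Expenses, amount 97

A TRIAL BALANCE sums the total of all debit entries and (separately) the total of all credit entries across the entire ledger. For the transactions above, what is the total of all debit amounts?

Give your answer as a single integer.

Answer: 2408

Derivation:
Txn 1: debit+=484
Txn 2: debit+=101
Txn 3: debit+=425
Txn 4: debit+=161
Txn 5: debit+=451
Txn 6: debit+=238
Txn 7: debit+=451
Txn 8: debit+=97
Total debits = 2408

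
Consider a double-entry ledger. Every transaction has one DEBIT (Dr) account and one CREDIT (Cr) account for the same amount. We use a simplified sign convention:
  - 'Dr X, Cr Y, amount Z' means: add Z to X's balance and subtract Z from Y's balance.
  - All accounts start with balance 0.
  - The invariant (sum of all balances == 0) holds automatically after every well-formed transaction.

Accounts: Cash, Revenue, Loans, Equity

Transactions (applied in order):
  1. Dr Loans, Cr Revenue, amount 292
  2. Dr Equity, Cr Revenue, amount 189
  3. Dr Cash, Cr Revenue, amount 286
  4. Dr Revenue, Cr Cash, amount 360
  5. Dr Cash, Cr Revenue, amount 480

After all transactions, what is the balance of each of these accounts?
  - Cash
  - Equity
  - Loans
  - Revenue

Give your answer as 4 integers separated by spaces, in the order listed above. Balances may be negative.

After txn 1 (Dr Loans, Cr Revenue, amount 292): Loans=292 Revenue=-292
After txn 2 (Dr Equity, Cr Revenue, amount 189): Equity=189 Loans=292 Revenue=-481
After txn 3 (Dr Cash, Cr Revenue, amount 286): Cash=286 Equity=189 Loans=292 Revenue=-767
After txn 4 (Dr Revenue, Cr Cash, amount 360): Cash=-74 Equity=189 Loans=292 Revenue=-407
After txn 5 (Dr Cash, Cr Revenue, amount 480): Cash=406 Equity=189 Loans=292 Revenue=-887

Answer: 406 189 292 -887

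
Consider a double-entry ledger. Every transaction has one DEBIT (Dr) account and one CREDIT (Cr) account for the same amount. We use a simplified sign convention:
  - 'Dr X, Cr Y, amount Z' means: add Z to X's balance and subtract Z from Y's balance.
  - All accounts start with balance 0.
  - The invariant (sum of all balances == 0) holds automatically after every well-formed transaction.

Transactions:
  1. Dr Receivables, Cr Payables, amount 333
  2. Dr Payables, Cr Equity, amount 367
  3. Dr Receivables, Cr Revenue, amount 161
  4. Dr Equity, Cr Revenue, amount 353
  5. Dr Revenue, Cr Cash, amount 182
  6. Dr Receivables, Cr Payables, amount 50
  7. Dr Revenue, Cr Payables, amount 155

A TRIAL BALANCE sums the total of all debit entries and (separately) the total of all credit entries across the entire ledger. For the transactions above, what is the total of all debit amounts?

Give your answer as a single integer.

Answer: 1601

Derivation:
Txn 1: debit+=333
Txn 2: debit+=367
Txn 3: debit+=161
Txn 4: debit+=353
Txn 5: debit+=182
Txn 6: debit+=50
Txn 7: debit+=155
Total debits = 1601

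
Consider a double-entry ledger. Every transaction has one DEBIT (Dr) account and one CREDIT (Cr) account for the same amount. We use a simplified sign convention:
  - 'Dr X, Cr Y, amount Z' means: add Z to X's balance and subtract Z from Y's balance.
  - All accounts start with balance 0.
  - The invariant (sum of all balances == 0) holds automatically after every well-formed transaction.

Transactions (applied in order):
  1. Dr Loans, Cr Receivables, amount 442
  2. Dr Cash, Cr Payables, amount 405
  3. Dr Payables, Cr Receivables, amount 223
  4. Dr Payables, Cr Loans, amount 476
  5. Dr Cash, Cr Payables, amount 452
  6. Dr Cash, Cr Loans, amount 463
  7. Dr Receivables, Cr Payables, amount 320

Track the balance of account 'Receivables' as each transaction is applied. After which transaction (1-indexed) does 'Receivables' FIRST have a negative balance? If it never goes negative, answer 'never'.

After txn 1: Receivables=-442

Answer: 1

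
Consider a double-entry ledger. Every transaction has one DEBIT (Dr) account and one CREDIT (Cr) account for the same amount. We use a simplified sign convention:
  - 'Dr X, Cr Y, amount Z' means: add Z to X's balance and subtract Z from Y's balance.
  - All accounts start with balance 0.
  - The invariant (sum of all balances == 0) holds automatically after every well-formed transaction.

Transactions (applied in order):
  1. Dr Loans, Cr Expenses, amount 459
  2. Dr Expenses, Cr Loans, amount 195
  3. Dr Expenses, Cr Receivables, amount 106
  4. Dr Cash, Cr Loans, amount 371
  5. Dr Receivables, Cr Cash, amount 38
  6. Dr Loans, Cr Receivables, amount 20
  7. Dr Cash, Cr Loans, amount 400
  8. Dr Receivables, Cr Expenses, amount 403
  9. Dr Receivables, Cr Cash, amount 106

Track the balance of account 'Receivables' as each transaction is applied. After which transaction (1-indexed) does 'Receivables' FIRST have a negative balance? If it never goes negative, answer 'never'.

Answer: 3

Derivation:
After txn 1: Receivables=0
After txn 2: Receivables=0
After txn 3: Receivables=-106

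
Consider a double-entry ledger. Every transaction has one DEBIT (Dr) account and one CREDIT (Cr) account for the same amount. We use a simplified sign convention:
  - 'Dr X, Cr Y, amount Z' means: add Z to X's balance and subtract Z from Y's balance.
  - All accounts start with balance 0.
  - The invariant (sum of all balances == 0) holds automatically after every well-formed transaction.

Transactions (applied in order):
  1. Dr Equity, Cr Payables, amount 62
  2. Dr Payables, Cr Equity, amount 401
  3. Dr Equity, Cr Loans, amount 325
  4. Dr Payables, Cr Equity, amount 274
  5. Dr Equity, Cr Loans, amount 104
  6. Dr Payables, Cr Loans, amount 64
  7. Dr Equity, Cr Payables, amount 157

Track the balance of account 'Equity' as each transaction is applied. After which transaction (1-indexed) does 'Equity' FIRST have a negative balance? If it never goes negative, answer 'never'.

Answer: 2

Derivation:
After txn 1: Equity=62
After txn 2: Equity=-339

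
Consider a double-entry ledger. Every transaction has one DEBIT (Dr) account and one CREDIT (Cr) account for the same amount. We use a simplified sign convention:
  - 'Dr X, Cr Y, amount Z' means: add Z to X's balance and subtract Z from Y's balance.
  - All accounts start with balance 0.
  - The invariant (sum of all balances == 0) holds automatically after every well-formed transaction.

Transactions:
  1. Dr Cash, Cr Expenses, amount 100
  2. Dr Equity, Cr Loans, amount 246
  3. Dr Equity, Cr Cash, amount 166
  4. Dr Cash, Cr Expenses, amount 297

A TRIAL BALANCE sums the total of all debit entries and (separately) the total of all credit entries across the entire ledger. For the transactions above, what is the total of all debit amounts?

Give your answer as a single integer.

Txn 1: debit+=100
Txn 2: debit+=246
Txn 3: debit+=166
Txn 4: debit+=297
Total debits = 809

Answer: 809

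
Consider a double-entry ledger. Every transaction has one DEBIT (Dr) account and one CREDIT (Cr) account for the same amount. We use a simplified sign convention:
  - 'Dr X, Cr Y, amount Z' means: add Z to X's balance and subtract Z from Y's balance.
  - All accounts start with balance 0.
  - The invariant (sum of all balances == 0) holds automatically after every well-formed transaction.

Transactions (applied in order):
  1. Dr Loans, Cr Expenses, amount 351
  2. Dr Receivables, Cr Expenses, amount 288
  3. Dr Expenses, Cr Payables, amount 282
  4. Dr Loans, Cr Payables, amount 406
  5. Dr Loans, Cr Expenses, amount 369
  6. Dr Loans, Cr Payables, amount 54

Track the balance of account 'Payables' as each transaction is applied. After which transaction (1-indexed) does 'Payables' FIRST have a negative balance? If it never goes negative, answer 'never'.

After txn 1: Payables=0
After txn 2: Payables=0
After txn 3: Payables=-282

Answer: 3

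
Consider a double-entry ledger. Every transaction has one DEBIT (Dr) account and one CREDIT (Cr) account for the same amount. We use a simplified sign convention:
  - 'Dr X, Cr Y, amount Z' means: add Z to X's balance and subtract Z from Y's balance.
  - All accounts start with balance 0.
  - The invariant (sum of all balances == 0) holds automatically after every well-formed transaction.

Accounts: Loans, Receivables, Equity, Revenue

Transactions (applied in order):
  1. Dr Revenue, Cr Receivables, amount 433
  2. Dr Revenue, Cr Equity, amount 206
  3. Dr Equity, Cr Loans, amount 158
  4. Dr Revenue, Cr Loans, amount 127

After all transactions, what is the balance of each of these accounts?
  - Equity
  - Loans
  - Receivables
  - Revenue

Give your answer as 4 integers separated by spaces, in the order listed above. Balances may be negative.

Answer: -48 -285 -433 766

Derivation:
After txn 1 (Dr Revenue, Cr Receivables, amount 433): Receivables=-433 Revenue=433
After txn 2 (Dr Revenue, Cr Equity, amount 206): Equity=-206 Receivables=-433 Revenue=639
After txn 3 (Dr Equity, Cr Loans, amount 158): Equity=-48 Loans=-158 Receivables=-433 Revenue=639
After txn 4 (Dr Revenue, Cr Loans, amount 127): Equity=-48 Loans=-285 Receivables=-433 Revenue=766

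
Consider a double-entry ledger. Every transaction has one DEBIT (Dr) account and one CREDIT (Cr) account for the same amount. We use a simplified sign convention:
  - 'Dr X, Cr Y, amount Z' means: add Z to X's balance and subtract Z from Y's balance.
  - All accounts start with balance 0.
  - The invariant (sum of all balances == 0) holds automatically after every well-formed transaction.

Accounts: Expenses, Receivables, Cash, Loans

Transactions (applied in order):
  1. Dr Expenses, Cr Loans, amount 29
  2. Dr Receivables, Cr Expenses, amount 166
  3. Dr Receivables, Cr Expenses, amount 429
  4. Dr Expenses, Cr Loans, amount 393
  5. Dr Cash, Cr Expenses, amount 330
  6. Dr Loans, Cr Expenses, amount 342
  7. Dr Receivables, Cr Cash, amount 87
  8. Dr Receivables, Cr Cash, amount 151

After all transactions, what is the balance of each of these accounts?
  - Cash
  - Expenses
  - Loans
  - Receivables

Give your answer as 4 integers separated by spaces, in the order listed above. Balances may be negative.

After txn 1 (Dr Expenses, Cr Loans, amount 29): Expenses=29 Loans=-29
After txn 2 (Dr Receivables, Cr Expenses, amount 166): Expenses=-137 Loans=-29 Receivables=166
After txn 3 (Dr Receivables, Cr Expenses, amount 429): Expenses=-566 Loans=-29 Receivables=595
After txn 4 (Dr Expenses, Cr Loans, amount 393): Expenses=-173 Loans=-422 Receivables=595
After txn 5 (Dr Cash, Cr Expenses, amount 330): Cash=330 Expenses=-503 Loans=-422 Receivables=595
After txn 6 (Dr Loans, Cr Expenses, amount 342): Cash=330 Expenses=-845 Loans=-80 Receivables=595
After txn 7 (Dr Receivables, Cr Cash, amount 87): Cash=243 Expenses=-845 Loans=-80 Receivables=682
After txn 8 (Dr Receivables, Cr Cash, amount 151): Cash=92 Expenses=-845 Loans=-80 Receivables=833

Answer: 92 -845 -80 833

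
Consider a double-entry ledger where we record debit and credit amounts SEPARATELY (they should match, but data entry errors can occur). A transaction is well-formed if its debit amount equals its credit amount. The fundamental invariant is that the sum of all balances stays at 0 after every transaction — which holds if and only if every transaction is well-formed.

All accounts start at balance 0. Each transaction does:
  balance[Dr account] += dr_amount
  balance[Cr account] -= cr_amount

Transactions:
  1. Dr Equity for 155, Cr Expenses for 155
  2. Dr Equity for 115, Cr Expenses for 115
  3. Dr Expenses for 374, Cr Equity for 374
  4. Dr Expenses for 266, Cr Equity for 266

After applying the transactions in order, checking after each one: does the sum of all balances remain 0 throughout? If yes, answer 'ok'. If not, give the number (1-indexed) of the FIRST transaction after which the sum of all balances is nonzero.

After txn 1: dr=155 cr=155 sum_balances=0
After txn 2: dr=115 cr=115 sum_balances=0
After txn 3: dr=374 cr=374 sum_balances=0
After txn 4: dr=266 cr=266 sum_balances=0

Answer: ok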